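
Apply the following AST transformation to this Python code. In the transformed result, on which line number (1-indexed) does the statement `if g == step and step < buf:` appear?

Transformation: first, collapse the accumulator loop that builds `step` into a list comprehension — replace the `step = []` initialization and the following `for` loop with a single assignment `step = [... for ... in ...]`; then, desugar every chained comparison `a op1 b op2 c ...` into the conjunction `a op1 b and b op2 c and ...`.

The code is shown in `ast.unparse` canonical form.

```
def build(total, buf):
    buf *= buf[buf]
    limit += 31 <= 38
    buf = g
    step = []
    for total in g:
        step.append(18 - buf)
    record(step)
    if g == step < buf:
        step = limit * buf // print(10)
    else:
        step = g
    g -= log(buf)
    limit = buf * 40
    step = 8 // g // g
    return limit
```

7

Transformed code:
def build(total, buf):
    buf *= buf[buf]
    limit += 31 <= 38
    buf = g
    step = [18 - buf for total in g]
    record(step)
    if g == step and step < buf:
        step = limit * buf // print(10)
    else:
        step = g
    g -= log(buf)
    limit = buf * 40
    step = 8 // g // g
    return limit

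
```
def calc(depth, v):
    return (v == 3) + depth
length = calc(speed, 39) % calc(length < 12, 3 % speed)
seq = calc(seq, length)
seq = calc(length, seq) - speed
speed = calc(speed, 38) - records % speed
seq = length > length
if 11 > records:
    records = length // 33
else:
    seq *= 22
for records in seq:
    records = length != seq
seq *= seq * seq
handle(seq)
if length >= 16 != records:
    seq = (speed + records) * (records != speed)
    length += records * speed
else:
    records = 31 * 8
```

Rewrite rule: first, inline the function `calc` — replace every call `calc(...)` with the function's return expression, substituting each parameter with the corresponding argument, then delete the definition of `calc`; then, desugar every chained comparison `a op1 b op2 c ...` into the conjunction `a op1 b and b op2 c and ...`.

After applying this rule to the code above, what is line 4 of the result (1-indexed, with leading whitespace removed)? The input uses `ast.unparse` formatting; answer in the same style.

speed = (38 == 3) + speed - records % speed

Transformed code:
length = ((39 == 3) + speed) % ((3 % speed == 3) + (length < 12))
seq = (length == 3) + seq
seq = (seq == 3) + length - speed
speed = (38 == 3) + speed - records % speed
seq = length > length
if 11 > records:
    records = length // 33
else:
    seq *= 22
for records in seq:
    records = length != seq
seq *= seq * seq
handle(seq)
if length >= 16 and 16 != records:
    seq = (speed + records) * (records != speed)
    length += records * speed
else:
    records = 31 * 8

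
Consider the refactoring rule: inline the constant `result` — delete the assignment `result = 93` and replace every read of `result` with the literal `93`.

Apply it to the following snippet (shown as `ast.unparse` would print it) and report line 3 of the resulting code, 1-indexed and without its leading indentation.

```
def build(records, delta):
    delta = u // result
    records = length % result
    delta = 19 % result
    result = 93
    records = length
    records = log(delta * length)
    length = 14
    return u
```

records = length % 93

Transformed code:
def build(records, delta):
    delta = u // 93
    records = length % 93
    delta = 19 % 93
    records = length
    records = log(delta * length)
    length = 14
    return u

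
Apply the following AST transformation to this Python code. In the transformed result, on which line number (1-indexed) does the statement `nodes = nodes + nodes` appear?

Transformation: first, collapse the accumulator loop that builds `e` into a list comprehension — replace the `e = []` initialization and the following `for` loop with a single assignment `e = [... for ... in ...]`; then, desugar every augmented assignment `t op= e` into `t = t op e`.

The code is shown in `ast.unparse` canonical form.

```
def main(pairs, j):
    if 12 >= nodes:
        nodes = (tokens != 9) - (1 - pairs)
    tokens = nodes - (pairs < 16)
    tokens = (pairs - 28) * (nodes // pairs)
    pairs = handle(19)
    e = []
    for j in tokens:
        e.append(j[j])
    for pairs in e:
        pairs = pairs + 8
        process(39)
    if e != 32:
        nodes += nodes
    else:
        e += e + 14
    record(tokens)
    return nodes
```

Transformed code:
def main(pairs, j):
    if 12 >= nodes:
        nodes = (tokens != 9) - (1 - pairs)
    tokens = nodes - (pairs < 16)
    tokens = (pairs - 28) * (nodes // pairs)
    pairs = handle(19)
    e = [j[j] for j in tokens]
    for pairs in e:
        pairs = pairs + 8
        process(39)
    if e != 32:
        nodes = nodes + nodes
    else:
        e = e + (e + 14)
    record(tokens)
    return nodes

12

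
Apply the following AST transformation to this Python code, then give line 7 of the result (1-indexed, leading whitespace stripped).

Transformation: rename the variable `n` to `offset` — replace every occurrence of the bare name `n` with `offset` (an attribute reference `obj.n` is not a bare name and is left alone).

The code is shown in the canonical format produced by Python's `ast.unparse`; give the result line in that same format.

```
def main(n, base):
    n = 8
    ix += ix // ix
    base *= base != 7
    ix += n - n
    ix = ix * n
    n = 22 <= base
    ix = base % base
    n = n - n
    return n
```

offset = 22 <= base

Transformed code:
def main(offset, base):
    offset = 8
    ix += ix // ix
    base *= base != 7
    ix += offset - offset
    ix = ix * offset
    offset = 22 <= base
    ix = base % base
    offset = offset - offset
    return offset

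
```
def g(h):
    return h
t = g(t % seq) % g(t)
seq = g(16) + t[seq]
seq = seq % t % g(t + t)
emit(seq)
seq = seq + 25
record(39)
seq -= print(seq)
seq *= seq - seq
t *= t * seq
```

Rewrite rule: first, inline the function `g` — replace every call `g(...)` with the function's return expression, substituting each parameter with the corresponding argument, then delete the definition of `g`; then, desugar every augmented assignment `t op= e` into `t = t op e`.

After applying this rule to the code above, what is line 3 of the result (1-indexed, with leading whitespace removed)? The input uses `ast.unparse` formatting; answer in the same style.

Transformed code:
t = t % seq % t
seq = 16 + t[seq]
seq = seq % t % (t + t)
emit(seq)
seq = seq + 25
record(39)
seq = seq - print(seq)
seq = seq * (seq - seq)
t = t * (t * seq)

seq = seq % t % (t + t)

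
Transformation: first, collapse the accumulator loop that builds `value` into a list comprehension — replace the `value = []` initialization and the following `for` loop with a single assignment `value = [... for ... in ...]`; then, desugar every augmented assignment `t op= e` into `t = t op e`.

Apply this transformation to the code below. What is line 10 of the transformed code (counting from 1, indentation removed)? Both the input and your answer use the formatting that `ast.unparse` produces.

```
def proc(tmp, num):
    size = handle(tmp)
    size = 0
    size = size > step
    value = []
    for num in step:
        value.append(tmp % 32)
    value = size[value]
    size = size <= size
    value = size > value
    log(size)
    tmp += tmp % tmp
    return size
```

Transformed code:
def proc(tmp, num):
    size = handle(tmp)
    size = 0
    size = size > step
    value = [tmp % 32 for num in step]
    value = size[value]
    size = size <= size
    value = size > value
    log(size)
    tmp = tmp + tmp % tmp
    return size

tmp = tmp + tmp % tmp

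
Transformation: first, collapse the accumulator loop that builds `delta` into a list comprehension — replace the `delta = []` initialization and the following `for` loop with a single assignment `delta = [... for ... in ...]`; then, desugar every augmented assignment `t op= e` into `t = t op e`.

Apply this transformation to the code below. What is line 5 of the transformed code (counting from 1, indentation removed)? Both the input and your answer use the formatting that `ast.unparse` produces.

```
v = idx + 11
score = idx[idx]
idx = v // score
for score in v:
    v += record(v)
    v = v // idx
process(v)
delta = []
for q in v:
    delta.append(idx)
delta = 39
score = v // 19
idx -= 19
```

v = v + record(v)

Transformed code:
v = idx + 11
score = idx[idx]
idx = v // score
for score in v:
    v = v + record(v)
    v = v // idx
process(v)
delta = [idx for q in v]
delta = 39
score = v // 19
idx = idx - 19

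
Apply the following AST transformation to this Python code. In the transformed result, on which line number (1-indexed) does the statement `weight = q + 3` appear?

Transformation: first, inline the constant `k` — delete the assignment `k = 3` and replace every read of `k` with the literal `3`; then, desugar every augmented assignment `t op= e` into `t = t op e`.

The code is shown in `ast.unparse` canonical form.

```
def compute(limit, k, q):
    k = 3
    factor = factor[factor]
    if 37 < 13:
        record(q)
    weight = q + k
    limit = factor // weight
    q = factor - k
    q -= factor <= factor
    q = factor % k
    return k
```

5

Transformed code:
def compute(limit, k, q):
    factor = factor[factor]
    if 37 < 13:
        record(q)
    weight = q + 3
    limit = factor // weight
    q = factor - 3
    q = q - (factor <= factor)
    q = factor % 3
    return 3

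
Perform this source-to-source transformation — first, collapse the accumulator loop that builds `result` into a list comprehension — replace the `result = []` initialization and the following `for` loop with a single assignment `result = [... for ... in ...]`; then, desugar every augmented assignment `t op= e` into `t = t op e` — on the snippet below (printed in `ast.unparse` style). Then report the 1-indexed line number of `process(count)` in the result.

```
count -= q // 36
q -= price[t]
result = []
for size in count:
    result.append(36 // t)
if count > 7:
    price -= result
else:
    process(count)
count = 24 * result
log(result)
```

7

Transformed code:
count = count - q // 36
q = q - price[t]
result = [36 // t for size in count]
if count > 7:
    price = price - result
else:
    process(count)
count = 24 * result
log(result)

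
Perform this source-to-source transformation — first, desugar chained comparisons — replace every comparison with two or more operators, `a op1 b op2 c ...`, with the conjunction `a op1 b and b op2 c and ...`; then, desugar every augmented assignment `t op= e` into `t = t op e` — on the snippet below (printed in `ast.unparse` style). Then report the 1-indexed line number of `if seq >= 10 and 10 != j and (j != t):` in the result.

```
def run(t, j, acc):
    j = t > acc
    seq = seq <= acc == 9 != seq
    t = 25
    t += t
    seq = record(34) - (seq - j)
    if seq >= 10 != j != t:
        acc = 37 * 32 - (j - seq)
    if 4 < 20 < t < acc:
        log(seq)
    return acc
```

Transformed code:
def run(t, j, acc):
    j = t > acc
    seq = seq <= acc and acc == 9 and (9 != seq)
    t = 25
    t = t + t
    seq = record(34) - (seq - j)
    if seq >= 10 and 10 != j and (j != t):
        acc = 37 * 32 - (j - seq)
    if 4 < 20 and 20 < t and (t < acc):
        log(seq)
    return acc

7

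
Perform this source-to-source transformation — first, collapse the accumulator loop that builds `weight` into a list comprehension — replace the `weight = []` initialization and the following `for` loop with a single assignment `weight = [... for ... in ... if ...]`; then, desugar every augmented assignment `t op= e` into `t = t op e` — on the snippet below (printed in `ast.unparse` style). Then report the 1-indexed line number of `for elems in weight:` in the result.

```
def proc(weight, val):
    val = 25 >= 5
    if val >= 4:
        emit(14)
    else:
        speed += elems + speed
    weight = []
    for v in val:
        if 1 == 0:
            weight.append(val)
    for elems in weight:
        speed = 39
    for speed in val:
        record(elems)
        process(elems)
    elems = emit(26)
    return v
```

8

Transformed code:
def proc(weight, val):
    val = 25 >= 5
    if val >= 4:
        emit(14)
    else:
        speed = speed + (elems + speed)
    weight = [val for v in val if 1 == 0]
    for elems in weight:
        speed = 39
    for speed in val:
        record(elems)
        process(elems)
    elems = emit(26)
    return v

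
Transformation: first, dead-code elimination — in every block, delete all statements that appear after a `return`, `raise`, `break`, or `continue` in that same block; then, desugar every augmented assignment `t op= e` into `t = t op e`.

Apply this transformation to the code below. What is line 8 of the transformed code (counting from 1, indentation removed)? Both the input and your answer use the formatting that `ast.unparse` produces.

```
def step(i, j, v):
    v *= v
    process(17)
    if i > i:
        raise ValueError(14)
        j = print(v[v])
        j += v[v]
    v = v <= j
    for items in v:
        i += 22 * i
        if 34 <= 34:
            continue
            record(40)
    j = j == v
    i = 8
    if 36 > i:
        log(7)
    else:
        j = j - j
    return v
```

i = i + 22 * i

Transformed code:
def step(i, j, v):
    v = v * v
    process(17)
    if i > i:
        raise ValueError(14)
    v = v <= j
    for items in v:
        i = i + 22 * i
        if 34 <= 34:
            continue
    j = j == v
    i = 8
    if 36 > i:
        log(7)
    else:
        j = j - j
    return v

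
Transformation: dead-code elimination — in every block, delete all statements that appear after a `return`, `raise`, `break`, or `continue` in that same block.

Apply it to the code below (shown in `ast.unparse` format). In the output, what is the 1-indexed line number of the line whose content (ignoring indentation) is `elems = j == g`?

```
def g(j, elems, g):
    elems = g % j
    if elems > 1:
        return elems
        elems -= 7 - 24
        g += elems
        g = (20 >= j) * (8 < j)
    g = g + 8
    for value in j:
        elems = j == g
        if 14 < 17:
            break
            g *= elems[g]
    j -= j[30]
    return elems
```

7

Transformed code:
def g(j, elems, g):
    elems = g % j
    if elems > 1:
        return elems
    g = g + 8
    for value in j:
        elems = j == g
        if 14 < 17:
            break
    j -= j[30]
    return elems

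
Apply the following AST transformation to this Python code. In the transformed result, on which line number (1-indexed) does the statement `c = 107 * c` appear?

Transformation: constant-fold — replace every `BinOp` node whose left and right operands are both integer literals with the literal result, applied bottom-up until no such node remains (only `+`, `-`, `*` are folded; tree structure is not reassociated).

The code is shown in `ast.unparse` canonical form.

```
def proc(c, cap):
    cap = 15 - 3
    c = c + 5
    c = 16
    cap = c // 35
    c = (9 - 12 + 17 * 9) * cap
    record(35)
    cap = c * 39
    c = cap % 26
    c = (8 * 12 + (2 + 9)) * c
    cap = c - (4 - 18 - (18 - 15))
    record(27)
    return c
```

10

Transformed code:
def proc(c, cap):
    cap = 12
    c = c + 5
    c = 16
    cap = c // 35
    c = 150 * cap
    record(35)
    cap = c * 39
    c = cap % 26
    c = 107 * c
    cap = c - -17
    record(27)
    return c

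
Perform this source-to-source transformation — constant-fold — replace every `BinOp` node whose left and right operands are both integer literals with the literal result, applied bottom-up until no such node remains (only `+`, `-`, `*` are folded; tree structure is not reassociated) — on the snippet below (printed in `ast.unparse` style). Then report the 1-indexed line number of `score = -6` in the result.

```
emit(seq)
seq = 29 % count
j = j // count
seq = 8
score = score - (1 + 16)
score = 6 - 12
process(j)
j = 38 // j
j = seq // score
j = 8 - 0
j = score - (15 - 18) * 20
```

6

Transformed code:
emit(seq)
seq = 29 % count
j = j // count
seq = 8
score = score - 17
score = -6
process(j)
j = 38 // j
j = seq // score
j = 8
j = score - -60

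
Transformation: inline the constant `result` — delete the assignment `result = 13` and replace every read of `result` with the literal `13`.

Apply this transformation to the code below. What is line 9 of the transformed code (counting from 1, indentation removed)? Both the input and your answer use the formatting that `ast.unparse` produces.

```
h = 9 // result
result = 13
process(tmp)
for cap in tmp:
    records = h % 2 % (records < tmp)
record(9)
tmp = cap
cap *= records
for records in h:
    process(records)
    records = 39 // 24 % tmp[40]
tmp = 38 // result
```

Transformed code:
h = 9 // 13
process(tmp)
for cap in tmp:
    records = h % 2 % (records < tmp)
record(9)
tmp = cap
cap *= records
for records in h:
    process(records)
    records = 39 // 24 % tmp[40]
tmp = 38 // 13

process(records)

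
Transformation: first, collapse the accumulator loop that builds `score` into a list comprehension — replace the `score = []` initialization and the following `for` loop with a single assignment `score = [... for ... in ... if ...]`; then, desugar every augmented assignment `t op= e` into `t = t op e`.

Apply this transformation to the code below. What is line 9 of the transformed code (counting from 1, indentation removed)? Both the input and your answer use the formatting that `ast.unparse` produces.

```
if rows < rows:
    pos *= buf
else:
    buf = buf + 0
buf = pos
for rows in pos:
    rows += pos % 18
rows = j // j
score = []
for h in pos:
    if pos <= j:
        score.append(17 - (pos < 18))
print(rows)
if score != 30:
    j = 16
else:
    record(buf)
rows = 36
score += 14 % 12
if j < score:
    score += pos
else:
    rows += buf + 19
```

score = [17 - (pos < 18) for h in pos if pos <= j]

Transformed code:
if rows < rows:
    pos = pos * buf
else:
    buf = buf + 0
buf = pos
for rows in pos:
    rows = rows + pos % 18
rows = j // j
score = [17 - (pos < 18) for h in pos if pos <= j]
print(rows)
if score != 30:
    j = 16
else:
    record(buf)
rows = 36
score = score + 14 % 12
if j < score:
    score = score + pos
else:
    rows = rows + (buf + 19)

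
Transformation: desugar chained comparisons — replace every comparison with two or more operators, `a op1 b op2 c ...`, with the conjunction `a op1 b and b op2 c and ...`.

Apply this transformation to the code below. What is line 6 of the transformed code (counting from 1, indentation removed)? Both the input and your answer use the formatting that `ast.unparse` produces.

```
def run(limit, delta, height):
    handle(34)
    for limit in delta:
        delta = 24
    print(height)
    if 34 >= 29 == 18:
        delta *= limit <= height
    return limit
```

Transformed code:
def run(limit, delta, height):
    handle(34)
    for limit in delta:
        delta = 24
    print(height)
    if 34 >= 29 and 29 == 18:
        delta *= limit <= height
    return limit

if 34 >= 29 and 29 == 18:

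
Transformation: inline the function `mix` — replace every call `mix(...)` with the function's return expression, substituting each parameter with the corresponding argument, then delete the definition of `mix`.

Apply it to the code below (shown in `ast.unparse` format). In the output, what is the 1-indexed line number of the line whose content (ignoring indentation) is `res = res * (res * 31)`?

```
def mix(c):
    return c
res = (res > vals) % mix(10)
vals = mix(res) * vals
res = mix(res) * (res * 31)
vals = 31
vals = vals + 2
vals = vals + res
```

Transformed code:
res = (res > vals) % 10
vals = res * vals
res = res * (res * 31)
vals = 31
vals = vals + 2
vals = vals + res

3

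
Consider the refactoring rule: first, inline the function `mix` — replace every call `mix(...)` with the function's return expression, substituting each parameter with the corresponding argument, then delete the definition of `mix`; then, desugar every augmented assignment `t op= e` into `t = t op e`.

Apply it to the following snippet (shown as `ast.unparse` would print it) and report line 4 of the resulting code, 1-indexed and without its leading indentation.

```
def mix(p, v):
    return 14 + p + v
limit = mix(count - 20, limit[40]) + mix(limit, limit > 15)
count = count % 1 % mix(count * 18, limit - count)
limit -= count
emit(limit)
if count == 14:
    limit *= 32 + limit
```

Transformed code:
limit = 14 + (count - 20) + limit[40] + (14 + limit + (limit > 15))
count = count % 1 % (14 + count * 18 + (limit - count))
limit = limit - count
emit(limit)
if count == 14:
    limit = limit * (32 + limit)

emit(limit)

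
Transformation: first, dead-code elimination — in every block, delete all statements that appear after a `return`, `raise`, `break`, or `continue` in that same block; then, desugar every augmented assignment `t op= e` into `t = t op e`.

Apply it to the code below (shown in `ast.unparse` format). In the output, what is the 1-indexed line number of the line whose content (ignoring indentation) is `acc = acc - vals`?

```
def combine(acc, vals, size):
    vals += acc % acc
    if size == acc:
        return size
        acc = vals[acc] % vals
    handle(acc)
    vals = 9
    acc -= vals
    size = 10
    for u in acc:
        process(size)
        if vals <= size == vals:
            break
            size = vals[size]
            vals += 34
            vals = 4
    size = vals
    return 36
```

Transformed code:
def combine(acc, vals, size):
    vals = vals + acc % acc
    if size == acc:
        return size
    handle(acc)
    vals = 9
    acc = acc - vals
    size = 10
    for u in acc:
        process(size)
        if vals <= size == vals:
            break
    size = vals
    return 36

7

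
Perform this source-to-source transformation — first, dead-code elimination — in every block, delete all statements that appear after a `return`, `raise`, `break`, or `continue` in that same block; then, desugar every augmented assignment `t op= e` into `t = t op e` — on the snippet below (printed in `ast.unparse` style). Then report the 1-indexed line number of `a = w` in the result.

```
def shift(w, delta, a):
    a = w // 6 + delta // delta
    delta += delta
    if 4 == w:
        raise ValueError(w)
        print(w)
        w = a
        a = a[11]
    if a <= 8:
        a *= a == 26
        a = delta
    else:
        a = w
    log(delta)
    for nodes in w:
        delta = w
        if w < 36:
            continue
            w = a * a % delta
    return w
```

10

Transformed code:
def shift(w, delta, a):
    a = w // 6 + delta // delta
    delta = delta + delta
    if 4 == w:
        raise ValueError(w)
    if a <= 8:
        a = a * (a == 26)
        a = delta
    else:
        a = w
    log(delta)
    for nodes in w:
        delta = w
        if w < 36:
            continue
    return w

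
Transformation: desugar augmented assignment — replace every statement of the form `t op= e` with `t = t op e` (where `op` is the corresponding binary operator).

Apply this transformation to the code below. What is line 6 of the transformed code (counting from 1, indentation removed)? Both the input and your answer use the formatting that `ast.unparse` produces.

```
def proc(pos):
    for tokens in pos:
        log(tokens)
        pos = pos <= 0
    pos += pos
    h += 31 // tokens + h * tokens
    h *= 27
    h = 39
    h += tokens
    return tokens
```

Transformed code:
def proc(pos):
    for tokens in pos:
        log(tokens)
        pos = pos <= 0
    pos = pos + pos
    h = h + (31 // tokens + h * tokens)
    h = h * 27
    h = 39
    h = h + tokens
    return tokens

h = h + (31 // tokens + h * tokens)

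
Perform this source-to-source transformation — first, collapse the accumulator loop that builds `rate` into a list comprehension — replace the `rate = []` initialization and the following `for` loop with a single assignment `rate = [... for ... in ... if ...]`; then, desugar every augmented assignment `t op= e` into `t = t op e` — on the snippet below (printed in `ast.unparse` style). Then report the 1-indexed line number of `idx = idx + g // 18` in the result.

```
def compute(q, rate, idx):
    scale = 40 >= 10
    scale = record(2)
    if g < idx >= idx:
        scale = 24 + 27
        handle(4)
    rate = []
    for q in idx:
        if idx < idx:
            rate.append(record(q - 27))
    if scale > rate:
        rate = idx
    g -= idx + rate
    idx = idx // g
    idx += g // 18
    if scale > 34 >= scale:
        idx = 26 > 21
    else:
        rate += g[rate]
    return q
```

12

Transformed code:
def compute(q, rate, idx):
    scale = 40 >= 10
    scale = record(2)
    if g < idx >= idx:
        scale = 24 + 27
        handle(4)
    rate = [record(q - 27) for q in idx if idx < idx]
    if scale > rate:
        rate = idx
    g = g - (idx + rate)
    idx = idx // g
    idx = idx + g // 18
    if scale > 34 >= scale:
        idx = 26 > 21
    else:
        rate = rate + g[rate]
    return q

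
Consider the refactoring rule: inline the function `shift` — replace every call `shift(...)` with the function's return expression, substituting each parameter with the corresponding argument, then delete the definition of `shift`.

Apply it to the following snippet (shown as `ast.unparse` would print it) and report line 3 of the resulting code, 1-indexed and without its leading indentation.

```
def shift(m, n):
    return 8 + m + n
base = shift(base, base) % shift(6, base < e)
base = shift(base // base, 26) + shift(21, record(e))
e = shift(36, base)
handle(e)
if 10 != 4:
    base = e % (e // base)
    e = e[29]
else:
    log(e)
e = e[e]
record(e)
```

e = 8 + 36 + base

Transformed code:
base = (8 + base + base) % (8 + 6 + (base < e))
base = 8 + base // base + 26 + (8 + 21 + record(e))
e = 8 + 36 + base
handle(e)
if 10 != 4:
    base = e % (e // base)
    e = e[29]
else:
    log(e)
e = e[e]
record(e)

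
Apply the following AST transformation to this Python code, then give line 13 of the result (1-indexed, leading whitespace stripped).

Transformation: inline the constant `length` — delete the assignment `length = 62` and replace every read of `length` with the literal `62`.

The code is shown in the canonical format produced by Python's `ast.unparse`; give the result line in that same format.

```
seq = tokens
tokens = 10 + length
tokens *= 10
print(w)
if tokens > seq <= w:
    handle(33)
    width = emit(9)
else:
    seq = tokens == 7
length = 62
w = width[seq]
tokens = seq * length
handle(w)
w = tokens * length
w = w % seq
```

Transformed code:
seq = tokens
tokens = 10 + 62
tokens *= 10
print(w)
if tokens > seq <= w:
    handle(33)
    width = emit(9)
else:
    seq = tokens == 7
w = width[seq]
tokens = seq * 62
handle(w)
w = tokens * 62
w = w % seq

w = tokens * 62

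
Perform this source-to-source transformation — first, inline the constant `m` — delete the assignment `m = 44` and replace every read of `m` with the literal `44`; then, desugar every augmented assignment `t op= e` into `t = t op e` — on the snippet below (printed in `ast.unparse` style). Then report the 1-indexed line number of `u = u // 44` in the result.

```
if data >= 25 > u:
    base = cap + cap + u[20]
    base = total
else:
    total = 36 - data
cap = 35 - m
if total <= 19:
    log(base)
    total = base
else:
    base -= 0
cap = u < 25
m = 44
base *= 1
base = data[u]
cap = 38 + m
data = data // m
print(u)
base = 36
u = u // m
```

Transformed code:
if data >= 25 > u:
    base = cap + cap + u[20]
    base = total
else:
    total = 36 - data
cap = 35 - 44
if total <= 19:
    log(base)
    total = base
else:
    base = base - 0
cap = u < 25
base = base * 1
base = data[u]
cap = 38 + 44
data = data // 44
print(u)
base = 36
u = u // 44

19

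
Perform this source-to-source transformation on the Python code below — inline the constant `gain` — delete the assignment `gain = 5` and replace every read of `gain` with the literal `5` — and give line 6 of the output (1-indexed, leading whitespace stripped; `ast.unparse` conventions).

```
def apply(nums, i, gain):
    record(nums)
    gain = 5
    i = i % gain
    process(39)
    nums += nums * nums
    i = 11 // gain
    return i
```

i = 11 // 5

Transformed code:
def apply(nums, i, gain):
    record(nums)
    i = i % 5
    process(39)
    nums += nums * nums
    i = 11 // 5
    return i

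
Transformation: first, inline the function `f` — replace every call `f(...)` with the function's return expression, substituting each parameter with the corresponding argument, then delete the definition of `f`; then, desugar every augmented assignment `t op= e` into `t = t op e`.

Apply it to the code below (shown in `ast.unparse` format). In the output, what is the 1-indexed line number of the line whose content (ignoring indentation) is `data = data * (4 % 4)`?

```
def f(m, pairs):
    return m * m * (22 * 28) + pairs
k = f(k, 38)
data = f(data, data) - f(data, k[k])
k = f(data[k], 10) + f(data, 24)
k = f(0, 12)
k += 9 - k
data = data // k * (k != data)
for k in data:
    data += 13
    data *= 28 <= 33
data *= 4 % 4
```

10

Transformed code:
k = k * k * (22 * 28) + 38
data = data * data * (22 * 28) + data - (data * data * (22 * 28) + k[k])
k = data[k] * data[k] * (22 * 28) + 10 + (data * data * (22 * 28) + 24)
k = 0 * 0 * (22 * 28) + 12
k = k + (9 - k)
data = data // k * (k != data)
for k in data:
    data = data + 13
    data = data * (28 <= 33)
data = data * (4 % 4)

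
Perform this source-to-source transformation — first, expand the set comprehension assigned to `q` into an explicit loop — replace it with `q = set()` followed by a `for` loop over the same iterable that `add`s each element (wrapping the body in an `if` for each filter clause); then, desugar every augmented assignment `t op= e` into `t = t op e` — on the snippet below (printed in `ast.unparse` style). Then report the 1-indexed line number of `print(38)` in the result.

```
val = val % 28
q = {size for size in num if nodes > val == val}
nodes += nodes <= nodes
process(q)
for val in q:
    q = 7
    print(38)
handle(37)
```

10

Transformed code:
val = val % 28
q = set()
for size in num:
    if nodes > val == val:
        q.add(size)
nodes = nodes + (nodes <= nodes)
process(q)
for val in q:
    q = 7
    print(38)
handle(37)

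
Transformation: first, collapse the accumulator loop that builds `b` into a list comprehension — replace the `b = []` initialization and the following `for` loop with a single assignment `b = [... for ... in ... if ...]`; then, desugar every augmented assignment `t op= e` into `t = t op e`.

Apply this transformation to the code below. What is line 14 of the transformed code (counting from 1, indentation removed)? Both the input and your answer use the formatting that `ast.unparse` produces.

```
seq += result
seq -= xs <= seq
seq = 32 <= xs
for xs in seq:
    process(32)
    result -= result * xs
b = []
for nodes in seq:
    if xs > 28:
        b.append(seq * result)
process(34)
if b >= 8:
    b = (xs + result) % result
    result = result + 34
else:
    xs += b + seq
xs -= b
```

Transformed code:
seq = seq + result
seq = seq - (xs <= seq)
seq = 32 <= xs
for xs in seq:
    process(32)
    result = result - result * xs
b = [seq * result for nodes in seq if xs > 28]
process(34)
if b >= 8:
    b = (xs + result) % result
    result = result + 34
else:
    xs = xs + (b + seq)
xs = xs - b

xs = xs - b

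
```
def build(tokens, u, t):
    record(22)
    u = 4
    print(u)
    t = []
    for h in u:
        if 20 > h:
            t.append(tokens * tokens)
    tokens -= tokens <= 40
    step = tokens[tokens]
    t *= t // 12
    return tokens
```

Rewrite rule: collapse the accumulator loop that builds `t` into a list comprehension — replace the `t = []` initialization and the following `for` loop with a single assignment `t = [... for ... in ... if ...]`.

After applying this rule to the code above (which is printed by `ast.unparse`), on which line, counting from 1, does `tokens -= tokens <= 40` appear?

6

Transformed code:
def build(tokens, u, t):
    record(22)
    u = 4
    print(u)
    t = [tokens * tokens for h in u if 20 > h]
    tokens -= tokens <= 40
    step = tokens[tokens]
    t *= t // 12
    return tokens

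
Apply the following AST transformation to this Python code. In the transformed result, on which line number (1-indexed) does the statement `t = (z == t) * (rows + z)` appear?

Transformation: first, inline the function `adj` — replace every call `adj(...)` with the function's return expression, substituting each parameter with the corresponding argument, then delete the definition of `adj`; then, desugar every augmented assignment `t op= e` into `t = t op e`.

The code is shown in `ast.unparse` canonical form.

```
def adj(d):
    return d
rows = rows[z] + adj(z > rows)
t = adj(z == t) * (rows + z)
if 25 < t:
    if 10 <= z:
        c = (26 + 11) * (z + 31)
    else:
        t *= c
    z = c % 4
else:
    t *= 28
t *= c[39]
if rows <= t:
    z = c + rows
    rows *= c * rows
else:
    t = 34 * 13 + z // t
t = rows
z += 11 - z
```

2

Transformed code:
rows = rows[z] + (z > rows)
t = (z == t) * (rows + z)
if 25 < t:
    if 10 <= z:
        c = (26 + 11) * (z + 31)
    else:
        t = t * c
    z = c % 4
else:
    t = t * 28
t = t * c[39]
if rows <= t:
    z = c + rows
    rows = rows * (c * rows)
else:
    t = 34 * 13 + z // t
t = rows
z = z + (11 - z)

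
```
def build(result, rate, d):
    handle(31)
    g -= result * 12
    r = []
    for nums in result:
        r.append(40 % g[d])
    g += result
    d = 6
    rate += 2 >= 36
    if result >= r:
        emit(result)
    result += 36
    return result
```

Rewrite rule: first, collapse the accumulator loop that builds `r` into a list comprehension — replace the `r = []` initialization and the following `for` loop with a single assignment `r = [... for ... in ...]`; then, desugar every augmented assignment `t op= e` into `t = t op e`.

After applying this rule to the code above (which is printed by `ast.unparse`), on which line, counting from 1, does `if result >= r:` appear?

8

Transformed code:
def build(result, rate, d):
    handle(31)
    g = g - result * 12
    r = [40 % g[d] for nums in result]
    g = g + result
    d = 6
    rate = rate + (2 >= 36)
    if result >= r:
        emit(result)
    result = result + 36
    return result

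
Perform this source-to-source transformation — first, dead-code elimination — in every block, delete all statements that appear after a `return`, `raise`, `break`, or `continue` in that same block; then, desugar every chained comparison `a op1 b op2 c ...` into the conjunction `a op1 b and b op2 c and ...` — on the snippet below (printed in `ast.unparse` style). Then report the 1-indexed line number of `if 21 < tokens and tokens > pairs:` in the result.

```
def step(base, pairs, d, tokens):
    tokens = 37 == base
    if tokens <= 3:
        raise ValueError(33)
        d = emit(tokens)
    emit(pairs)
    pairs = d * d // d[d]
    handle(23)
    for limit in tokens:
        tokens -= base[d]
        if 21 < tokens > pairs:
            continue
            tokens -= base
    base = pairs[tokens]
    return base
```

10

Transformed code:
def step(base, pairs, d, tokens):
    tokens = 37 == base
    if tokens <= 3:
        raise ValueError(33)
    emit(pairs)
    pairs = d * d // d[d]
    handle(23)
    for limit in tokens:
        tokens -= base[d]
        if 21 < tokens and tokens > pairs:
            continue
    base = pairs[tokens]
    return base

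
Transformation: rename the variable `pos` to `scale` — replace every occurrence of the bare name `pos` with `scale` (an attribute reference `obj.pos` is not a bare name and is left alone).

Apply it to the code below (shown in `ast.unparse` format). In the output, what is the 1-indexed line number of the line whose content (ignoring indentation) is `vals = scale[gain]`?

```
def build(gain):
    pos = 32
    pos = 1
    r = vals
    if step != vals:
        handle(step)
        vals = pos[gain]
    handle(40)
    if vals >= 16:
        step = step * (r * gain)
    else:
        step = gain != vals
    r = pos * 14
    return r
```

Transformed code:
def build(gain):
    scale = 32
    scale = 1
    r = vals
    if step != vals:
        handle(step)
        vals = scale[gain]
    handle(40)
    if vals >= 16:
        step = step * (r * gain)
    else:
        step = gain != vals
    r = scale * 14
    return r

7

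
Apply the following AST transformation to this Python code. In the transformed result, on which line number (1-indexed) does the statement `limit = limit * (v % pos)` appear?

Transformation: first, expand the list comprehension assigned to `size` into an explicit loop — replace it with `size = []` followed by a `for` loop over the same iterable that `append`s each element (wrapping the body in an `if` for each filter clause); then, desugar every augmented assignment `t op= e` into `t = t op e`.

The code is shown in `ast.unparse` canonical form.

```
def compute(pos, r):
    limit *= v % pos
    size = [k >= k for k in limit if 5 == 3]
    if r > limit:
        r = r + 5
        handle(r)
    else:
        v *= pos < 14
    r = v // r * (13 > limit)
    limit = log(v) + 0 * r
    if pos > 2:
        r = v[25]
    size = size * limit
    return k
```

Transformed code:
def compute(pos, r):
    limit = limit * (v % pos)
    size = []
    for k in limit:
        if 5 == 3:
            size.append(k >= k)
    if r > limit:
        r = r + 5
        handle(r)
    else:
        v = v * (pos < 14)
    r = v // r * (13 > limit)
    limit = log(v) + 0 * r
    if pos > 2:
        r = v[25]
    size = size * limit
    return k

2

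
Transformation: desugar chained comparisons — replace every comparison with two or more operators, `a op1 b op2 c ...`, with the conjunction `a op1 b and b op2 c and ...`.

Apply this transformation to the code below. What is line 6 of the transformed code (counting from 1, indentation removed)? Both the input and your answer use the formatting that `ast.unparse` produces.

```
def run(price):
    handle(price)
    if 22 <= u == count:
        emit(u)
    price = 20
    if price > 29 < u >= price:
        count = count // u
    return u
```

if price > 29 and 29 < u and (u >= price):

Transformed code:
def run(price):
    handle(price)
    if 22 <= u and u == count:
        emit(u)
    price = 20
    if price > 29 and 29 < u and (u >= price):
        count = count // u
    return u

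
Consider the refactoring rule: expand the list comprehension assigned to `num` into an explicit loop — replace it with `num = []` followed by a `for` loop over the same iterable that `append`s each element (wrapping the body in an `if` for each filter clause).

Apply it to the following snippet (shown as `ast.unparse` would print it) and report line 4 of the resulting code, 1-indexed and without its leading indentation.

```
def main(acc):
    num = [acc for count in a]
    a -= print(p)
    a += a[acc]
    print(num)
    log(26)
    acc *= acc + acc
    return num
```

Transformed code:
def main(acc):
    num = []
    for count in a:
        num.append(acc)
    a -= print(p)
    a += a[acc]
    print(num)
    log(26)
    acc *= acc + acc
    return num

num.append(acc)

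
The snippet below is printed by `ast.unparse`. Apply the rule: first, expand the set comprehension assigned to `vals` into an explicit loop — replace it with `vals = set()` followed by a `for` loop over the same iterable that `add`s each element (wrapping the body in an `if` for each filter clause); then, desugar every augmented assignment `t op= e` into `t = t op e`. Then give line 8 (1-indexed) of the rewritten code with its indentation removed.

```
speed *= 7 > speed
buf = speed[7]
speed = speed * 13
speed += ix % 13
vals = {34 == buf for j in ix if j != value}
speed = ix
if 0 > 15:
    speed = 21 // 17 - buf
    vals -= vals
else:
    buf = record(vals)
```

vals.add(34 == buf)

Transformed code:
speed = speed * (7 > speed)
buf = speed[7]
speed = speed * 13
speed = speed + ix % 13
vals = set()
for j in ix:
    if j != value:
        vals.add(34 == buf)
speed = ix
if 0 > 15:
    speed = 21 // 17 - buf
    vals = vals - vals
else:
    buf = record(vals)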